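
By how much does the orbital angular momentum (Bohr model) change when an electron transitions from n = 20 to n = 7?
1.371e-33 J·s (or 13ℏ)

In the Bohr model, L_n = nℏ where ℏ = 1.05457e-34 J·s.

L_20 = 20ℏ = 2.10914e-33 J·s
L_7 = 7ℏ = 7.38199e-34 J·s

ΔL = L_20 - L_7 = (20 - 7)ℏ = 13ℏ
ΔL = 13 × 1.05457e-34 J·s = 1.371e-33 J·s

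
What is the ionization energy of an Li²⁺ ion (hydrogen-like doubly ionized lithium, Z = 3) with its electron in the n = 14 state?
0.6248 eV

The ionization energy is the energy needed to remove the electron completely (n → ∞).

For a hydrogen-like ion with Z = 3, E_n = -13.6057 Z² / n² eV.

At n = 14: E_14 = -13.6057 × 3² / 14² = -0.6247515 eV
At n = ∞: E_∞ = 0 eV

Ionization energy = E_∞ - E_14 = 0 - (-0.6247515) = 0.6247515 eV
Ionization energy ≈ 0.6248 eV

This is also called the binding energy of the electron in state n = 14.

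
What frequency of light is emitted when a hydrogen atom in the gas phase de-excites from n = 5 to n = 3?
2.339e+14 Hz

First, find the transition energy:
E_5 = -13.6057 / 5² = -0.5442280 eV
E_3 = -13.6057 / 3² = -1.5117444 eV
|ΔE| = |E_3 - E_5| = 0.9675164 eV

Convert to Joules: E = 0.9675164 eV × (1.602177 × 10⁻¹⁹ J/eV) = 1.55013e-19 J

Using E = hf:
f = E/h = 1.55013e-19 J / (6.62607 × 10⁻³⁴ J·s)
f = 2.339e+14 Hz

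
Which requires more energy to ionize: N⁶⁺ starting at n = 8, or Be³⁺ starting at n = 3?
Be³⁺ at n = 3 (E = -24.188 eV)

Using E_n = -13.6057 Z² / n² eV:

N⁶⁺ (Z = 7) at n = 8:
E = -13.6057 × 7² / 8² = -13.6057 × 49 / 64 = -10.416864 eV

Be³⁺ (Z = 4) at n = 3:
E = -13.6057 × 4² / 3² = -13.6057 × 16 / 9 = -24.187911 eV

Since -24.187911 eV < -10.416864 eV,
Be³⁺ at n = 3 is more tightly bound (requires more energy to ionize).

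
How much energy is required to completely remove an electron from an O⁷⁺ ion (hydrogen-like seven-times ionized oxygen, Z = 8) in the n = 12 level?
6.047 eV

The ionization energy is the energy needed to remove the electron completely (n → ∞).

For a hydrogen-like ion with Z = 8, E_n = -13.6057 Z² / n² eV.

At n = 12: E_12 = -13.6057 × 8² / 12² = -6.046978 eV
At n = ∞: E_∞ = 0 eV

Ionization energy = E_∞ - E_12 = 0 - (-6.046978) = 6.046978 eV
Ionization energy ≈ 6.047 eV

This is also called the binding energy of the electron in state n = 12.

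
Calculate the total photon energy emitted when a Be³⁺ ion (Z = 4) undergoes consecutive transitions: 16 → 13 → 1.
216.84 eV

The energy levels of Be³⁺ are E_n = -13.6057 × 4² / n² eV.

First transition (16 → 13):
ΔE₁ = |E_13 - E_16|
ΔE₁ = |-1.28811361 - (-0.85035625)| = 0.43776 eV

Second transition (13 → 1):
ΔE₂ = |E_1 - E_13|
ΔE₂ = |-217.69120000 - (-1.28811361)| = 216.40309 eV

Total energy released:
E_total = ΔE₁ + ΔE₂ = 0.43776 + 216.40309 = 216.84 eV

Note: This equals the direct transition 16 → 1: 216.84 eV ✓
Energy is conserved regardless of the path taken.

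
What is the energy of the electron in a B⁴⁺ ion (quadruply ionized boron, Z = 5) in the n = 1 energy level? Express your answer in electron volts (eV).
-340.14 eV

The energy levels of a hydrogen-like atom are given by:
E_n = -13.6057 Z² / n² eV  (with Z = 5 for B⁴⁺)

For n = 1:
E_1 = -13.6057 × 5² / 1²
E_1 = -13.6057 × 25 / 1
E_1 = -340.14 eV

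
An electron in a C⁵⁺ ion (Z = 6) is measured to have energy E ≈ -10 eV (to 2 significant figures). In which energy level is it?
n = 7

The exact energy levels follow E_n = -13.6057 Z² / n² eV with Z = 6.

The measured value (-10 eV) is reported to only 2 significant figures, so we must test candidate n values and see which one matches to that precision.

Candidate energies:
  n = 5:  E = -13.6057 × 6² / 5² = -19.59221 eV
  n = 6:  E = -13.6057 × 6² / 6² = -13.60570 eV
  n = 7:  E = -13.6057 × 6² / 7² = -9.99602 eV  ← matches
  n = 8:  E = -13.6057 × 6² / 8² = -7.65321 eV
  n = 9:  E = -13.6057 × 6² / 9² = -6.04698 eV

Checking against the measurement of -10 eV (2 sig figs), only n = 7 agrees:
E_7 = -9.99602 eV, which rounds to -10 eV ✓

Therefore n = 7.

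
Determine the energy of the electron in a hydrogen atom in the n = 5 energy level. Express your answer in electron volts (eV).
-0.5442 eV

The energy levels of a hydrogen-like atom are given by:
E_n = -13.6057 eV / n²

For n = 5:
E_5 = -13.6057 eV / 5²
E_5 = -13.6057 eV / 25
E_5 = -0.5442 eV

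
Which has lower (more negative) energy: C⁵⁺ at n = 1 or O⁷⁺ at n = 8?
C⁵⁺ at n = 1 (E = -489.81 eV)

Using E_n = -13.6057 Z² / n² eV:

C⁵⁺ (Z = 6) at n = 1:
E = -13.6057 × 6² / 1² = -13.6057 × 36 / 1 = -489.80520 eV

O⁷⁺ (Z = 8) at n = 8:
E = -13.6057 × 8² / 8² = -13.6057 × 64 / 64 = -13.60570 eV

Since -489.80520 eV < -13.60570 eV,
C⁵⁺ at n = 1 is more tightly bound (requires more energy to ionize).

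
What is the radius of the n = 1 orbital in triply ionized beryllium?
0.0132 nm (or 0.1323 Å)

The Bohr radius formula is:
r_n = n² a₀ / Z

where a₀ = 0.0529177 nm is the Bohr radius.

For Be³⁺ (Z = 4) at n = 1:
r_1 = 1² × 0.0529177 nm / 4
r_1 = 1 × 0.0529177 nm / 4
r_1 = 0.05292 nm / 4
r_1 = 0.0132 nm

The electron orbits at approximately 0.0132 nm from the nucleus.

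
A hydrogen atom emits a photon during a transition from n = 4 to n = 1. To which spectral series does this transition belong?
Lyman series

The spectral series in hydrogen are named based on the final (lower) energy level:
- Lyman series: n_final = 1 (ultraviolet)
- Balmer series: n_final = 2 (visible/near-UV)
- Paschen series: n_final = 3 (infrared)
- Brackett series: n_final = 4 (infrared)
- Pfund series: n_final = 5 (far infrared)

Since this transition ends at n = 1, it belongs to the Lyman series.

For reference, this 4 → 1 line has photon energy
ΔE = 13.6057 eV × (1/1² - 1/4²) = 12.755344 eV,
corresponding to wavelength λ = hc/ΔE = 1239.84 eV·nm / 12.755344 eV = 97.2016 nm in the ultraviolet region.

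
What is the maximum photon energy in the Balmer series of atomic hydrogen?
3.401 eV

The series limit corresponds to the transition from n = ∞ to n = 2.
This is the highest energy (shortest wavelength) transition in the Balmer series.

E_∞ = 0 eV
E_2 = -13.6057 / 2² = -3.401 eV

Energy at series limit:
ΔE = E_∞ - E_2 = 0 - (-3.401) = 3.401 eV

This energy equals the ionization energy from the n = 2 state of hydrogen.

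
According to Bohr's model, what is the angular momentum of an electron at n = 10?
1.0546e-33 J·s (or 10ℏ)

In the Bohr model, angular momentum is quantized:
L = nℏ

where ℏ = h/(2π) = 1.054572e-34 J·s

For n = 10:
L = 10 × 1.054572e-34 J·s
L = 1.0546e-33 J·s

This can also be written as L = 10ℏ.
The angular momentum is an integer multiple of the reduced Planck constant.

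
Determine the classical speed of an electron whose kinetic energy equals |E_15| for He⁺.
2.917e+05 m/s (or 0.0973% of c)

The binding energy at n = 15 for He⁺ is:
E_15 = -13.6057 × 2²/15² = -0.2418791 eV
|E_15| = 0.2418791 eV

Convert to Joules:
KE = 0.2418791 eV × (1.602177 × 10⁻¹⁹ J/eV) = 3.87533e-20 J

Using KE = ½mv²:
v = √(2·KE/m_e)
v = √(2 × 3.87533e-20 J / 9.10938 × 10⁻³¹ kg)
v = 2.917e+05 m/s

This is approximately 0.0973% the speed of light.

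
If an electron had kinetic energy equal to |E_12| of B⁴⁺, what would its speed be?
9.11539e+05 m/s (or 0.30406% of c)

The binding energy at n = 12 for B⁴⁺ is:
E_12 = -13.6057 × 5²/12² = -2.36210069 eV
|E_12| = 2.36210069 eV

Convert to Joules:
KE = 2.36210069 eV × (1.602177 × 10⁻¹⁹ J/eV) = 3.7845034e-19 J

Using KE = ½mv²:
v = √(2·KE/m_e)
v = √(2 × 3.7845034e-19 J / 9.10938 × 10⁻³¹ kg)
v = 9.11539e+05 m/s

This is approximately 0.30406% the speed of light.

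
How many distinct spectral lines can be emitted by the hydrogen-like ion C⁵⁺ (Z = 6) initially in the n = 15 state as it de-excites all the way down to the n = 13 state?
3

The electron can occupy levels n = 13, 14, ..., 15 during de-excitation — that is m = 15 - 13 + 1 = 3 distinct levels.

The number of distinct spectral lines equals the number of ways to choose 2 of these m levels (each pair gives one possible emission transition):

Number of lines = m(m-1)/2 = 3×2/2 = 3

These correspond to all possible transitions between the 3 levels:
15 → 14, 15 → 13, 14 → 13

Each transition produces a photon with a unique energy (and thus wavelength). This count does not depend on Z.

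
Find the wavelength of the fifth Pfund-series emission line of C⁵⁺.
84.376 nm

The lines of a series are numbered from the longest wavelength (smallest ΔE) outward; the fifth line is the transition from n = n_f + 5 to n_f.
The Pfund series has all transitions ending at n_f = 5.

For C⁵⁺ (Z = 6), the fifth line (ε-line) is the jump from n = 10 to n = 5:
E_10 = -13.6057 × 6² / 10² = -4.89805 eV
E_5 = -13.6057 × 6² / 5² = -19.59221 eV
ΔE = E_10 - E_5 = 14.69416 eV

λ = hc/E = 1239.84 eV·nm / 14.69416 eV
λ = 84.376 nm

This is the ε-line of the Pfund series in C⁵⁺.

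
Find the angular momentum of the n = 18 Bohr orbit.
1.8982e-33 J·s (or 18ℏ)

In the Bohr model, angular momentum is quantized:
L = nℏ

where ℏ = h/(2π) = 1.054572e-34 J·s

For n = 18:
L = 18 × 1.054572e-34 J·s
L = 1.8982e-33 J·s

This can also be written as L = 18ℏ.
The angular momentum is an integer multiple of the reduced Planck constant.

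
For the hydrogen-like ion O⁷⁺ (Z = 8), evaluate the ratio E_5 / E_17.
11.560000

Using E_n = -13.6057 Z² / n² eV with Z = 8:

E_5 = -13.6057 × 8² / 5² = -870.7648 / 25 = -34.830592000000 eV
E_17 = -13.6057 × 8² / 17² = -870.7648 / 289 = -3.013026989619 eV

The ratio is:
E_5/E_17 = (-34.830592000000) / (-3.013026989619)
E_5/E_17 = (-870.7648/25) / (-870.7648/289)
E_5/E_17 = 289/25
E_5/E_17 = 11.560000
(Note: the Z² factors cancel in the ratio.)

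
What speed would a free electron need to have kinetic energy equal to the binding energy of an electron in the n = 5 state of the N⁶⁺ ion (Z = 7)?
3.063e+06 m/s (or 1.02163% of c)

The binding energy at n = 5 for N⁶⁺ is:
E_5 = -13.6057 × 7²/5² = -26.6671720 eV
|E_5| = 26.6671720 eV

Convert to Joules:
KE = 26.6671720 eV × (1.602177 × 10⁻¹⁹ J/eV) = 4.27255e-18 J

Using KE = ½mv²:
v = √(2·KE/m_e)
v = √(2 × 4.27255e-18 J / 9.10938 × 10⁻³¹ kg)
v = 3.063e+06 m/s

This is approximately 1.02163% the speed of light.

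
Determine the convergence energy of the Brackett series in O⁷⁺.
54.422800 eV

The series limit corresponds to the transition from n = ∞ to n = 4.
This is the highest energy (shortest wavelength) transition in the Brackett series.

E_∞ = 0 eV
E_4 = -13.6057 × 8² / 4² = -54.422800 eV

Energy at series limit:
ΔE = E_∞ - E_4 = 0 - (-54.422800) = 54.422800 eV

This energy equals the ionization energy from the n = 4 state of O⁷⁺.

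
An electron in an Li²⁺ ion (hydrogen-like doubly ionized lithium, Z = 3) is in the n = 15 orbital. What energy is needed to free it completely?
0.544 eV

The ionization energy is the energy needed to remove the electron completely (n → ∞).

For a hydrogen-like ion with Z = 3, E_n = -13.6057 Z² / n² eV.

At n = 15: E_15 = -13.6057 × 3² / 15² = -0.544228 eV
At n = ∞: E_∞ = 0 eV

Ionization energy = E_∞ - E_15 = 0 - (-0.544228) = 0.544228 eV
Ionization energy ≈ 0.544 eV

This is also called the binding energy of the electron in state n = 15.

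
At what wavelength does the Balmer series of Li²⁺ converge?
40.50067 nm

The series limit corresponds to the transition from n = ∞ to n = 2.
This is the highest energy (shortest wavelength) transition in the Balmer series.

E_∞ = 0 eV
E_2 = -13.6057 × 3² / 2² = -30.6128250 eV

Energy at series limit:
ΔE = E_∞ - E_2 = 0 - (-30.6128250) = 30.6128250 eV
λ = hc/E = 1239.84 eV·nm / 30.6128250 eV = 40.50067 nm

This energy equals the ionization energy from the n = 2 state of Li²⁺.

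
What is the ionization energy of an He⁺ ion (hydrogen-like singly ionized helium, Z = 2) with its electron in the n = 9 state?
0.6719 eV

The ionization energy is the energy needed to remove the electron completely (n → ∞).

For a hydrogen-like ion with Z = 2, E_n = -13.6057 Z² / n² eV.

At n = 9: E_9 = -13.6057 × 2² / 9² = -0.6718864 eV
At n = ∞: E_∞ = 0 eV

Ionization energy = E_∞ - E_9 = 0 - (-0.6718864) = 0.6718864 eV
Ionization energy ≈ 0.6719 eV

This is also called the binding energy of the electron in state n = 9.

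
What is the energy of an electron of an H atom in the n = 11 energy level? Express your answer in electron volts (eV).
-0.11 eV

The energy levels of a hydrogen-like atom are given by:
E_n = -13.6057 eV / n²

For n = 11:
E_11 = -13.6057 eV / 11²
E_11 = -13.6057 eV / 121
E_11 = -0.11 eV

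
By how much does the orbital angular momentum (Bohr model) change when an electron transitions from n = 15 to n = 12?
3.1637e-34 J·s (or 3ℏ)

In the Bohr model, L_n = nℏ where ℏ = 1.054572e-34 J·s.

L_15 = 15ℏ = 1.581858e-33 J·s
L_12 = 12ℏ = 1.265486e-33 J·s

ΔL = L_15 - L_12 = (15 - 12)ℏ = 3ℏ
ΔL = 3 × 1.054572e-34 J·s = 3.1637e-34 J·s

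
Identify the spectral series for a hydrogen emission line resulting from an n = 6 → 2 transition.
Balmer series

The spectral series in hydrogen are named based on the final (lower) energy level:
- Lyman series: n_final = 1 (ultraviolet)
- Balmer series: n_final = 2 (visible/near-UV)
- Paschen series: n_final = 3 (infrared)
- Brackett series: n_final = 4 (infrared)
- Pfund series: n_final = 5 (far infrared)

Since this transition ends at n = 2, it belongs to the Balmer series.

For reference, this 6 → 2 line has photon energy
ΔE = 13.6057 eV × (1/2² - 1/6²) = 3.02348889 eV,
corresponding to wavelength λ = hc/ΔE = 1239.84 eV·nm / 3.02348889 eV = 410.0693 nm in the visible/near-UV region.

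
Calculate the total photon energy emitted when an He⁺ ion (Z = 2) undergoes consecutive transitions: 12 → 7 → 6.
1.134 eV

The energy levels of He⁺ are E_n = -13.6057 × 2² / n² eV.

First transition (12 → 7):
ΔE₁ = |E_7 - E_12|
ΔE₁ = |-1.110669388 - (-0.377936111)| = 0.732733 eV

Second transition (7 → 6):
ΔE₂ = |E_6 - E_7|
ΔE₂ = |-1.511744444 - (-1.110669388)| = 0.401075 eV

Total energy released:
E_total = ΔE₁ + ΔE₂ = 0.732733 + 0.401075 = 1.134 eV

Note: This equals the direct transition 12 → 6: 1.134 eV ✓
Energy is conserved regardless of the path taken.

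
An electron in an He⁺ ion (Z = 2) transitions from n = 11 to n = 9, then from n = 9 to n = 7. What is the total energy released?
0.66 eV

The energy levels of He⁺ are E_n = -13.6057 × 2² / n² eV.

First transition (11 → 9):
ΔE₁ = |E_9 - E_11|
ΔE₁ = |-0.67188642 - (-0.44977521)| = 0.22211 eV

Second transition (9 → 7):
ΔE₂ = |E_7 - E_9|
ΔE₂ = |-1.11066939 - (-0.67188642)| = 0.43878 eV

Total energy released:
E_total = ΔE₁ + ΔE₂ = 0.22211 + 0.43878 = 0.66 eV

Note: This equals the direct transition 11 → 7: 0.66 eV ✓
Energy is conserved regardless of the path taken.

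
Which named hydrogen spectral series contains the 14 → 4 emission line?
Brackett series

The spectral series in hydrogen are named based on the final (lower) energy level:
- Lyman series: n_final = 1 (ultraviolet)
- Balmer series: n_final = 2 (visible/near-UV)
- Paschen series: n_final = 3 (infrared)
- Brackett series: n_final = 4 (infrared)
- Pfund series: n_final = 5 (far infrared)

Since this transition ends at n = 4, it belongs to the Brackett series.

For reference, this 14 → 4 line has photon energy
ΔE = 13.6057 eV × (1/4² - 1/14²) = 0.78093941327 eV,
corresponding to wavelength λ = hc/ΔE = 1239.84 eV·nm / 0.78093941327 eV = 1587.62636 nm in the infrared region.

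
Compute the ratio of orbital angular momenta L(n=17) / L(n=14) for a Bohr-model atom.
1.21429

In the Bohr model, L_n = nℏ, so the ratio is purely the ratio of quantum numbers:

L_17/L_14 = 17ℏ / 14ℏ = 17/14 = 1.21429

The angular momentum scales linearly with n.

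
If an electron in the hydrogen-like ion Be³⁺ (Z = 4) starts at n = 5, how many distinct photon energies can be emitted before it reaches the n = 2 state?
6

The electron can occupy levels n = 2, 3, ..., 5 during de-excitation — that is m = 5 - 2 + 1 = 4 distinct levels.

The number of distinct spectral lines equals the number of ways to choose 2 of these m levels (each pair gives one possible emission transition):

Number of lines = m(m-1)/2 = 4×3/2 = 6

These correspond to all possible transitions between the 4 levels:
5 → 4, 5 → 3, 5 → 2, 4 → 3, 4 → 2, 3 → 2

Each transition produces a photon with a unique energy (and thus wavelength). This count does not depend on Z.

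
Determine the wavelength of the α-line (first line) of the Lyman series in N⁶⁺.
2.480 nm

The longest wavelength corresponds to the smallest energy transition in the series.
The Lyman series has all transitions ending at n_f = 1.

For N⁶⁺ (Z = 7), the first line (α-line) is the jump from n = 2 to n = 1:
E_2 = -13.6057 × 7² / 2² = -166.66983 eV
E_1 = -13.6057 × 7² / 1² = -666.67930 eV
ΔE = E_2 - E_1 = 500.00947 eV

λ = hc/E = 1239.84 eV·nm / 500.00947 eV
λ = 2.480 nm

This is the α-line of the Lyman series in N⁶⁺.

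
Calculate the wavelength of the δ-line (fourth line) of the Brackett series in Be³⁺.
121.50 nm

The lines of a series are numbered from the longest wavelength (smallest ΔE) outward; the fourth line is the transition from n = n_f + 4 to n_f.
The Brackett series has all transitions ending at n_f = 4.

For Be³⁺ (Z = 4), the fourth line (δ-line) is the jump from n = 8 to n = 4:
E_8 = -13.6057 × 4² / 8² = -3.40143 eV
E_4 = -13.6057 × 4² / 4² = -13.60570 eV
ΔE = E_8 - E_4 = 10.20427 eV

λ = hc/E = 1239.84 eV·nm / 10.20427 eV
λ = 121.50 nm

This is the δ-line of the Brackett series in Be³⁺.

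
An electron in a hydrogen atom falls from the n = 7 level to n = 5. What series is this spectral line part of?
Pfund series

The spectral series in hydrogen are named based on the final (lower) energy level:
- Lyman series: n_final = 1 (ultraviolet)
- Balmer series: n_final = 2 (visible/near-UV)
- Paschen series: n_final = 3 (infrared)
- Brackett series: n_final = 4 (infrared)
- Pfund series: n_final = 5 (far infrared)

Since this transition ends at n = 5, it belongs to the Pfund series.

For reference, this 7 → 5 line has photon energy
ΔE = 13.6057 eV × (1/5² - 1/7²) = 0.26656065 eV,
corresponding to wavelength λ = hc/ΔE = 1239.84 eV·nm / 0.26656065 eV = 4651.25 nm in the far infrared region.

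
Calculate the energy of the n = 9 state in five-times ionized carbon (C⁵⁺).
-6.05 eV

For hydrogen-like ions, the energy levels scale with Z²:
E_n = -13.6057 Z² / n² eV

For C⁵⁺ (Z = 6) at n = 9:
E_9 = -13.6057 × 6² / 9²
E_9 = -13.6057 × 36 / 81
E_9 = -489.8052 / 81
E_9 = -6.05 eV

The energy is 36 times more negative than hydrogen at the same n due to the stronger nuclear charge.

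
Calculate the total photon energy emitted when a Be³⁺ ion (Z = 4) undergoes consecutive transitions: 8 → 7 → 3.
20.79 eV

The energy levels of Be³⁺ are E_n = -13.6057 × 4² / n² eV.

First transition (8 → 7):
ΔE₁ = |E_7 - E_8|
ΔE₁ = |-4.44267755 - (-3.40142500)| = 1.04125 eV

Second transition (7 → 3):
ΔE₂ = |E_3 - E_7|
ΔE₂ = |-24.18791111 - (-4.44267755)| = 19.74523 eV

Total energy released:
E_total = ΔE₁ + ΔE₂ = 1.04125 + 19.74523 = 20.79 eV

Note: This equals the direct transition 8 → 3: 20.79 eV ✓
Energy is conserved regardless of the path taken.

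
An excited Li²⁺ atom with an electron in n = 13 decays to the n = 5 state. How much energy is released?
4.17 eV

The energy levels are E_n = -13.6057 Z² eV / n².

Energy at n = 13: E_13 = -13.6057 × 3² / 13² = -0.72456 eV
Energy at n = 5: E_5 = -13.6057 × 3² / 5² = -4.89805 eV

For emission (electron falling to lower state), the photon energy is:
E_photon = E_13 - E_5 = |-0.72456 - (-4.89805)|
E_photon = 4.17 eV

This energy is carried away by the emitted photon.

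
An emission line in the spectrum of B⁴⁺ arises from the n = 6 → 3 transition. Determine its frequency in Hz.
6.854e+15 Hz

First, find the transition energy:
E_6 = -13.6057 × 5² / 6² = -9.44840278 eV
E_3 = -13.6057 × 5² / 3² = -37.79361111 eV
|ΔE| = |E_3 - E_6| = 28.34520833 eV

Convert to Joules: E = 28.34520833 eV × (1.602177 × 10⁻¹⁹ J/eV) = 4.54140e-18 J

Using E = hf:
f = E/h = 4.54140e-18 J / (6.62607 × 10⁻³⁴ J·s)
f = 6.854e+15 Hz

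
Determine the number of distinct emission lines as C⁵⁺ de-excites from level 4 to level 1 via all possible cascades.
6

The electron can occupy levels n = 1, 2, ..., 4 during de-excitation — that is m = 4 - 1 + 1 = 4 distinct levels.

The number of distinct spectral lines equals the number of ways to choose 2 of these m levels (each pair gives one possible emission transition):

Number of lines = m(m-1)/2 = 4×3/2 = 6

These correspond to all possible transitions between the 4 levels:
4 → 3, 4 → 2, 4 → 1, 3 → 2, 3 → 1, 2 → 1

Each transition produces a photon with a unique energy (and thus wavelength). This count does not depend on Z.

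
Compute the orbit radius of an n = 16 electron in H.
13.5469 nm (or 135.4693 Å)

The Bohr radius formula is:
r_n = n² a₀ / Z

where a₀ = 0.0529177 nm is the Bohr radius.

For H (Z = 1) at n = 16:
r_16 = 16² × 0.0529177 nm / 1
r_16 = 256 × 0.0529177 nm / 1
r_16 = 13.54693 nm / 1
r_16 = 13.5469 nm

The electron orbits at approximately 13.5469 nm from the nucleus.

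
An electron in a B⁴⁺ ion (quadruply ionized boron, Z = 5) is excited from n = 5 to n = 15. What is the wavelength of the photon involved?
102.52 nm

First, find the transition energy using E_n = -13.6057 Z² / n² eV:
E_5 = -13.6057 × 5² / 5² = -13.60570 eV
E_15 = -13.6057 × 5² / 15² = -1.51174 eV

Photon energy: |ΔE| = |E_15 - E_5| = 12.09396 eV

Convert to wavelength using E = hc/λ with hc = 1239.84 eV·nm:
λ = hc/E = 1239.84 eV·nm / 12.09396 eV
λ = 102.52 nm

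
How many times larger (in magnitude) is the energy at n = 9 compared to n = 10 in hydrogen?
1.234568

Using E_n = -13.6057 Z² / n² eV with Z = 1:

E_9 = -13.6057 / 9² = -13.6057 / 81 = -0.167971604938 eV
E_10 = -13.6057 / 10² = -13.6057 / 100 = -0.136057000000 eV

The ratio is:
E_9/E_10 = (-0.167971604938) / (-0.136057000000)
E_9/E_10 = (-13.6057/81) / (-13.6057/100)
E_9/E_10 = 100/81
E_9/E_10 = 1.234568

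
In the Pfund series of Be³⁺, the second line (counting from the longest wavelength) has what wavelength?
290.7031 nm

The lines of a series are numbered from the longest wavelength (smallest ΔE) outward; the second line is the transition from n = n_f + 2 to n_f.
The Pfund series has all transitions ending at n_f = 5.

For Be³⁺ (Z = 4), the second line (β-line) is the jump from n = 7 to n = 5:
E_7 = -13.6057 × 4² / 7² = -4.44267755 eV
E_5 = -13.6057 × 4² / 5² = -8.70764800 eV
ΔE = E_7 - E_5 = 4.26497045 eV

λ = hc/E = 1239.84 eV·nm / 4.26497045 eV
λ = 290.7031 nm

This is the β-line of the Pfund series in Be³⁺.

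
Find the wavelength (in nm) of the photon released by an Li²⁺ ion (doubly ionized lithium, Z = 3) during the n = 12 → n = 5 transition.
306.3076 nm

First, find the transition energy using E_n = -13.6057 Z² / n² eV:
E_12 = -13.6057 × 3² / 12² = -0.85035625 eV
E_5 = -13.6057 × 3² / 5² = -4.89805200 eV

Photon energy: |ΔE| = |E_5 - E_12| = 4.04769575 eV

Convert to wavelength using E = hc/λ with hc = 1239.84 eV·nm:
λ = hc/E = 1239.84 eV·nm / 4.04769575 eV
λ = 306.3076 nm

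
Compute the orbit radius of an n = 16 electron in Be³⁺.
3.3867 nm (or 33.8673 Å)

The Bohr radius formula is:
r_n = n² a₀ / Z

where a₀ = 0.0529177 nm is the Bohr radius.

For Be³⁺ (Z = 4) at n = 16:
r_16 = 16² × 0.0529177 nm / 4
r_16 = 256 × 0.0529177 nm / 4
r_16 = 13.54693 nm / 4
r_16 = 3.3867 nm

The electron orbits at approximately 3.3867 nm from the nucleus.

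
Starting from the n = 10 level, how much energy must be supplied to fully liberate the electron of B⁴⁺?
3.401 eV

The ionization energy is the energy needed to remove the electron completely (n → ∞).

For a hydrogen-like ion with Z = 5, E_n = -13.6057 Z² / n² eV.

At n = 10: E_10 = -13.6057 × 5² / 10² = -3.401425 eV
At n = ∞: E_∞ = 0 eV

Ionization energy = E_∞ - E_10 = 0 - (-3.401425) = 3.401425 eV
Ionization energy ≈ 3.401 eV

This is also called the binding energy of the electron in state n = 10.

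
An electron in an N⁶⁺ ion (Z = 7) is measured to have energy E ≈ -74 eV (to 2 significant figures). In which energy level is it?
n = 3

The exact energy levels follow E_n = -13.6057 Z² / n² eV with Z = 7.

The measured value (-74 eV) is reported to only 2 significant figures, so we must test candidate n values and see which one matches to that precision.

Candidate energies:
  n = 1:  E = -13.6057 × 7² / 1² = -666.67930 eV
  n = 2:  E = -13.6057 × 7² / 2² = -166.66983 eV
  n = 3:  E = -13.6057 × 7² / 3² = -74.07548 eV  ← matches
  n = 4:  E = -13.6057 × 7² / 4² = -41.66746 eV
  n = 5:  E = -13.6057 × 7² / 5² = -26.66717 eV

Checking against the measurement of -74 eV (2 sig figs), only n = 3 agrees:
E_3 = -74.07548 eV, which rounds to -74 eV ✓

Therefore n = 3.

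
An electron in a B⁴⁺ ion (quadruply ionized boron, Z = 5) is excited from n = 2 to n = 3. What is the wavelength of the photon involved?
26.24 nm

First, find the transition energy using E_n = -13.6057 Z² / n² eV:
E_2 = -13.6057 × 5² / 2² = -85.0356 eV
E_3 = -13.6057 × 5² / 3² = -37.7936 eV

Photon energy: |ΔE| = |E_3 - E_2| = 47.2420 eV

Convert to wavelength using E = hc/λ with hc = 1239.84 eV·nm:
λ = hc/E = 1239.84 eV·nm / 47.2420 eV
λ = 26.24 nm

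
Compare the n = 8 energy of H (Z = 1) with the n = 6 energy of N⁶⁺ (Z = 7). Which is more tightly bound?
N⁶⁺ at n = 6 (E = -18.52 eV)

Using E_n = -13.6057 Z² / n² eV:

H (Z = 1) at n = 8:
E = -13.6057 × 1² / 8² = -13.6057 × 1 / 64 = -0.21259 eV

N⁶⁺ (Z = 7) at n = 6:
E = -13.6057 × 7² / 6² = -13.6057 × 49 / 36 = -18.51887 eV

Since -18.51887 eV < -0.21259 eV,
N⁶⁺ at n = 6 is more tightly bound (requires more energy to ionize).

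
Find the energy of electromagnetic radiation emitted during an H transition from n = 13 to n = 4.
0.77 eV

The energy levels are E_n = -13.6057 eV / n².

Energy at n = 13: E_13 = -13.6057 / 13² = -0.08051 eV
Energy at n = 4: E_4 = -13.6057 / 4² = -0.85036 eV

For emission (electron falling to lower state), the photon energy is:
E_photon = E_13 - E_4 = |-0.08051 - (-0.85036)|
E_photon = 0.77 eV

This energy is carried away by the emitted photon.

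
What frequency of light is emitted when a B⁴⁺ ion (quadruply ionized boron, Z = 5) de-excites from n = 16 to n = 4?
4.81911e+15 Hz

First, find the transition energy:
E_16 = -13.6057 × 5² / 16² = -1.32868164 eV
E_4 = -13.6057 × 5² / 4² = -21.25890625 eV
|ΔE| = |E_4 - E_16| = 19.93022461 eV

Convert to Joules: E = 19.93022461 eV × (1.602177 × 10⁻¹⁹ J/eV) = 3.1931747e-18 J

Using E = hf:
f = E/h = 3.1931747e-18 J / (6.62607 × 10⁻³⁴ J·s)
f = 4.81911e+15 Hz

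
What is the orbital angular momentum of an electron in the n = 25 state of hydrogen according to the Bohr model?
2.63643e-33 J·s (or 25ℏ)

In the Bohr model, angular momentum is quantized:
L = nℏ

where ℏ = h/(2π) = 1.0545718e-34 J·s

For n = 25:
L = 25 × 1.0545718e-34 J·s
L = 2.63643e-33 J·s

This can also be written as L = 25ℏ.
The angular momentum is an integer multiple of the reduced Planck constant.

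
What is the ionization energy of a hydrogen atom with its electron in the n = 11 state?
0.1124 eV

The ionization energy is the energy needed to remove the electron completely (n → ∞).

For hydrogen, E_n = -13.6057 eV / n².

At n = 11: E_11 = -13.6057 / 11² = -0.1124438 eV
At n = ∞: E_∞ = 0 eV

Ionization energy = E_∞ - E_11 = 0 - (-0.1124438) = 0.1124438 eV
Ionization energy ≈ 0.1124 eV

This is also called the binding energy of the electron in state n = 11.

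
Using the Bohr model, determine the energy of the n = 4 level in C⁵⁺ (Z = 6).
-30.6128 eV

For hydrogen-like ions, the energy levels scale with Z²:
E_n = -13.6057 Z² / n² eV

For C⁵⁺ (Z = 6) at n = 4:
E_4 = -13.6057 × 6² / 4²
E_4 = -13.6057 × 36 / 16
E_4 = -489.8052 / 16
E_4 = -30.6128 eV

The energy is 36 times more negative than hydrogen at the same n due to the stronger nuclear charge.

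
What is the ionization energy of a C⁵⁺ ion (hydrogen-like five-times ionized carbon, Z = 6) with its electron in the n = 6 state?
13.60570 eV

The ionization energy is the energy needed to remove the electron completely (n → ∞).

For a hydrogen-like ion with Z = 6, E_n = -13.6057 Z² / n² eV.

At n = 6: E_6 = -13.6057 × 6² / 6² = -13.60570000 eV
At n = ∞: E_∞ = 0 eV

Ionization energy = E_∞ - E_6 = 0 - (-13.60570000) = 13.60570000 eV
Ionization energy ≈ 13.60570 eV

This is also called the binding energy of the electron in state n = 6.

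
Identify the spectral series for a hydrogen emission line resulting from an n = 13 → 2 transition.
Balmer series

The spectral series in hydrogen are named based on the final (lower) energy level:
- Lyman series: n_final = 1 (ultraviolet)
- Balmer series: n_final = 2 (visible/near-UV)
- Paschen series: n_final = 3 (infrared)
- Brackett series: n_final = 4 (infrared)
- Pfund series: n_final = 5 (far infrared)

Since this transition ends at n = 2, it belongs to the Balmer series.

For reference, this 13 → 2 line has photon energy
ΔE = 13.6057 eV × (1/2² - 1/13²) = 3.320917899 eV,
corresponding to wavelength λ = hc/ΔE = 1239.84 eV·nm / 3.320917899 eV = 373.34256 nm in the visible/near-UV region.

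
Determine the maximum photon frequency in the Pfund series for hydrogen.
1.32e+14 Hz

The series limit corresponds to the transition from n = ∞ to n = 5.
This is the highest energy (shortest wavelength) transition in the Pfund series.

E_∞ = 0 eV
E_5 = -13.6057 / 5² = -0.5442280 eV

Energy at series limit:
ΔE = E_∞ - E_5 = 0 - (-0.5442280) = 0.5442280 eV
E = 0.5442280 eV × (1.602177 × 10⁻¹⁹ J/eV) = 8.7195e-20 J
f = E/h = 8.7195e-20 J / (6.62607 × 10⁻³⁴ J·s) = 1.32e+14 Hz

This energy equals the ionization energy from the n = 5 state of hydrogen.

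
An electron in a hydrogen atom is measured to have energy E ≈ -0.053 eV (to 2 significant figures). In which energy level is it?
n = 16

The exact energy levels follow E_n = -13.6057 eV / n².

The measured value (-0.053 eV) is reported to only 2 significant figures, so we must test candidate n values and see which one matches to that precision.

Candidate energies:
  n = 14:  E = -13.6057/14² = -0.06942 eV
  n = 15:  E = -13.6057/15² = -0.06047 eV
  n = 16:  E = -13.6057/16² = -0.05315 eV  ← matches
  n = 17:  E = -13.6057/17² = -0.04708 eV
  n = 18:  E = -13.6057/18² = -0.04199 eV

Checking against the measurement of -0.053 eV (2 sig figs), only n = 16 agrees:
E_16 = -0.05315 eV, which rounds to -0.053 eV ✓

Therefore n = 16.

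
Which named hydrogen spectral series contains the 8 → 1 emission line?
Lyman series

The spectral series in hydrogen are named based on the final (lower) energy level:
- Lyman series: n_final = 1 (ultraviolet)
- Balmer series: n_final = 2 (visible/near-UV)
- Paschen series: n_final = 3 (infrared)
- Brackett series: n_final = 4 (infrared)
- Pfund series: n_final = 5 (far infrared)

Since this transition ends at n = 1, it belongs to the Lyman series.

For reference, this 8 → 1 line has photon energy
ΔE = 13.6057 eV × (1/1² - 1/8²) = 13.393111 eV,
corresponding to wavelength λ = hc/ΔE = 1239.84 eV·nm / 13.393111 eV = 92.5730 nm in the ultraviolet region.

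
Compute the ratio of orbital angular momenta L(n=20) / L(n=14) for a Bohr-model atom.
1.43

In the Bohr model, L_n = nℏ, so the ratio is purely the ratio of quantum numbers:

L_20/L_14 = 20ℏ / 14ℏ = 20/14 = 1.43

The angular momentum scales linearly with n.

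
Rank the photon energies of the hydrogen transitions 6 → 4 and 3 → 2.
3 → 2

Calculate the energy for each transition:

Transition 6 → 4:
ΔE₁ = |E_4 - E_6| = |-13.6057/4² - (-13.6057/6²)|
ΔE₁ = |-0.85035625000 - (-0.37793611111)| = 0.47242014 eV

Transition 3 → 2:
ΔE₂ = |E_2 - E_3| = |-13.6057/2² - (-13.6057/3²)|
ΔE₂ = |-3.40142500000 - (-1.51174444444)| = 1.88968056 eV

Since 1.88968056 eV > 0.47242014 eV, the transition 3 → 2 emits the more energetic photon.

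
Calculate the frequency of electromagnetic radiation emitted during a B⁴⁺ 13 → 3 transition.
8.652e+15 Hz

First, find the transition energy:
E_13 = -13.6057 × 5² / 13² = -2.01268 eV
E_3 = -13.6057 × 5² / 3² = -37.79361 eV
|ΔE| = |E_3 - E_13| = 35.78093 eV

Convert to Joules: E = 35.78093 eV × (1.602177 × 10⁻¹⁹ J/eV) = 5.73274e-18 J

Using E = hf:
f = E/h = 5.73274e-18 J / (6.62607 × 10⁻³⁴ J·s)
f = 8.652e+15 Hz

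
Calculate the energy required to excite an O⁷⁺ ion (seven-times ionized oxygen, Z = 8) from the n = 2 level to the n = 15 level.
213.8211 eV

The energy levels of a hydrogen-like atom are E_n = -13.6057 Z² eV / n².

Energy at n = 2: E_2 = -13.6057 × 8² / 2² = -217.6912000 eV
Energy at n = 15: E_15 = -13.6057 × 8² / 15² = -3.8700658 eV

The excitation energy is the difference:
ΔE = E_15 - E_2
ΔE = -3.8700658 - (-217.6912000)
ΔE = 213.8211 eV

Since this is positive, energy must be absorbed (photon absorption).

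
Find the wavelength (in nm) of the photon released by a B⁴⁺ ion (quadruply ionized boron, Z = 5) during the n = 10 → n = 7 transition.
350.212 nm

First, find the transition energy using E_n = -13.6057 Z² / n² eV:
E_10 = -13.6057 × 5² / 10² = -3.4014250 eV
E_7 = -13.6057 × 5² / 7² = -6.9416837 eV

Photon energy: |ΔE| = |E_7 - E_10| = 3.5402587 eV

Convert to wavelength using E = hc/λ with hc = 1239.84 eV·nm:
λ = hc/E = 1239.84 eV·nm / 3.5402587 eV
λ = 350.212 nm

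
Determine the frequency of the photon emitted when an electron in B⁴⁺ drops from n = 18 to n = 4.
4.88654e+15 Hz

First, find the transition energy:
E_18 = -13.6057 × 5² / 18² = -1.0498225 eV
E_4 = -13.6057 × 5² / 4² = -21.2589063 eV
|ΔE| = |E_4 - E_18| = 20.2090838 eV

Convert to Joules: E = 20.2090838 eV × (1.602177 × 10⁻¹⁹ J/eV) = 3.2378529e-18 J

Using E = hf:
f = E/h = 3.2378529e-18 J / (6.62607 × 10⁻³⁴ J·s)
f = 4.88654e+15 Hz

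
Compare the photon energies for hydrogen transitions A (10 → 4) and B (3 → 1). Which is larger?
3 → 1

Calculate the energy for each transition:

Transition 10 → 4:
ΔE₁ = |E_4 - E_10| = |-13.6057/4² - (-13.6057/10²)|
ΔE₁ = |-0.8503562500 - (-0.1360570000)| = 0.7142993 eV

Transition 3 → 1:
ΔE₂ = |E_1 - E_3| = |-13.6057/1² - (-13.6057/3²)|
ΔE₂ = |-13.6057000000 - (-1.5117444444)| = 12.0939556 eV

Since 12.0939556 eV > 0.7142993 eV, the transition 3 → 1 emits the more energetic photon.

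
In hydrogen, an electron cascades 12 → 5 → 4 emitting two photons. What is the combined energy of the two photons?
0.756 eV

The energy levels of hydrogen are E_n = -13.6057 / n² eV.

First transition (12 → 5):
ΔE₁ = |E_5 - E_12|
ΔE₁ = |-0.544228000 - (-0.094484028)| = 0.449744 eV

Second transition (5 → 4):
ΔE₂ = |E_4 - E_5|
ΔE₂ = |-0.850356250 - (-0.544228000)| = 0.306128 eV

Total energy released:
E_total = ΔE₁ + ΔE₂ = 0.449744 + 0.306128 = 0.756 eV

Note: This equals the direct transition 12 → 4: 0.756 eV ✓
Energy is conserved regardless of the path taken.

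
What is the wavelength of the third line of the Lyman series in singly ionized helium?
24.300404 nm

The lines of a series are numbered from the longest wavelength (smallest ΔE) outward; the third line is the transition from n = n_f + 3 to n_f.
The Lyman series has all transitions ending at n_f = 1.

For He⁺ (Z = 2), the third line (γ-line) is the jump from n = 4 to n = 1:
E_4 = -13.6057 × 2² / 4² = -3.40142500 eV
E_1 = -13.6057 × 2² / 1² = -54.42280000 eV
ΔE = E_4 - E_1 = 51.02137500 eV

λ = hc/E = 1239.84 eV·nm / 51.02137500 eV
λ = 24.300404 nm

This is the γ-line of the Lyman series in He⁺.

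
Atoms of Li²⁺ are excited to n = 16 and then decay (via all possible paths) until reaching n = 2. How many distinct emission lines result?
105

The electron can occupy levels n = 2, 3, ..., 16 during de-excitation — that is m = 16 - 2 + 1 = 15 distinct levels.

The number of distinct spectral lines equals the number of ways to choose 2 of these m levels (each pair gives one possible emission transition):

Number of lines = m(m-1)/2 = 15×14/2 = 105

These correspond to all possible transitions between the 15 levels:
16 → 15, 16 → 14, 16 → 13, 16 → 12, 16 → 11, 16 → 10, 16 → 9, 16 → 8...

Each transition produces a photon with a unique energy (and thus wavelength). This count does not depend on Z.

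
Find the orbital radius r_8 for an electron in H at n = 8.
3.386734 nm (or 33.867341 Å)

The Bohr radius formula is:
r_n = n² a₀ / Z

where a₀ = 0.052917721 nm is the Bohr radius.

For H (Z = 1) at n = 8:
r_8 = 8² × 0.052917721 nm / 1
r_8 = 64 × 0.052917721 nm / 1
r_8 = 3.3867341 nm / 1
r_8 = 3.386734 nm

The electron orbits at approximately 3.386734 nm from the nucleus.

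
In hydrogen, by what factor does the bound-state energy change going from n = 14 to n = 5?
7.8400

Using E_n = -13.6057 Z² / n² eV with Z = 1:

E_5 = -13.6057 / 5² = -13.6057 / 25 = -0.5442280000 eV
E_14 = -13.6057 / 14² = -13.6057 / 196 = -0.0694168367 eV

The ratio is:
E_5/E_14 = (-0.5442280000) / (-0.0694168367)
E_5/E_14 = (-13.6057/25) / (-13.6057/196)
E_5/E_14 = 196/25
E_5/E_14 = 7.8400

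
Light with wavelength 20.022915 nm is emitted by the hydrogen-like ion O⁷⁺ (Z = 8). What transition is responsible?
n = 5 → n = 3

First, find the photon energy from the wavelength (hc = 1239.84 eV·nm):
E = hc/λ = 1239.84 eV·nm / 20.022915 nm = 61.921054 eV

The energy levels of O⁷⁺ satisfy E_n = -13.6057 × 8² / n² eV, so an emission n_i → n_f releases
ΔE = 13.6057 × 8² × (1/n_f² − 1/n_i²) eV.

Setting ΔE equal to the photon energy:
1/n_f² − 1/n_i² = 61.921054 / (13.6057 × 8²) = 0.071111113

Since 1/n_i² must be positive, we need 1/n_f² > 0.071111113, i.e. n_f ≤ 3. For each allowed n_f, solve n_i = (1/n_f² − 0.071111113)^(−1/2) and check whether it is a whole number:
  n_f = 1: 1/n_i² = 1.000000000 − 0.071111113 = 0.928888887 → n_i = 1.038  (not an integer) ✗
  n_f = 2: 1/n_i² = 0.250000000 − 0.071111113 = 0.178888887 → n_i = 2.364  (not an integer) ✗
  n_f = 3: 1/n_i² = 0.111111111 − 0.071111113 = 0.039999998 → n_i = 5.000  → integer, n_i = 5 ✓

Only n_f = 3 gives an integer upper level, n_i = 5.

The transition is from n = 5 to n = 3 (emission).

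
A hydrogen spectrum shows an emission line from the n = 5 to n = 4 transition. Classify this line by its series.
Brackett series

The spectral series in hydrogen are named based on the final (lower) energy level:
- Lyman series: n_final = 1 (ultraviolet)
- Balmer series: n_final = 2 (visible/near-UV)
- Paschen series: n_final = 3 (infrared)
- Brackett series: n_final = 4 (infrared)
- Pfund series: n_final = 5 (far infrared)

Since this transition ends at n = 4, it belongs to the Brackett series.

For reference, this 5 → 4 line has photon energy
ΔE = 13.6057 eV × (1/4² - 1/5²) = 0.30612825000 eV,
corresponding to wavelength λ = hc/ΔE = 1239.84 eV·nm / 0.30612825000 eV = 4050.06725 nm in the infrared region.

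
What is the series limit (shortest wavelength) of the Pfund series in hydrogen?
2278.1628 nm

The series limit corresponds to the transition from n = ∞ to n = 5.
This is the highest energy (shortest wavelength) transition in the Pfund series.

E_∞ = 0 eV
E_5 = -13.6057 / 5² = -0.5442280000 eV

Energy at series limit:
ΔE = E_∞ - E_5 = 0 - (-0.5442280000) = 0.5442280000 eV
λ = hc/E = 1239.84 eV·nm / 0.5442280000 eV = 2278.1628 nm

This energy equals the ionization energy from the n = 5 state of hydrogen.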